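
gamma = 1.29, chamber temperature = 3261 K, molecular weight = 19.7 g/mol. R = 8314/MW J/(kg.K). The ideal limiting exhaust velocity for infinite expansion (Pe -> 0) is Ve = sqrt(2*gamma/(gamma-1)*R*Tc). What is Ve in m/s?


R = 8314 / 19.7 = 422.03 J/(kg.K)
Ve = sqrt(2 * 1.29 / (1.29 - 1) * 422.03 * 3261) = 3499 m/s

3499 m/s


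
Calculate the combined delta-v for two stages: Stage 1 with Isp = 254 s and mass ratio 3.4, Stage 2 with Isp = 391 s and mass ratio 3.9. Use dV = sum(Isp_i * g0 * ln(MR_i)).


dV1 = 254 * 9.81 * ln(3.4) = 3049.3 m/s
dV2 = 391 * 9.81 * ln(3.9) = 5220.3 m/s
Total dV = 3049.3 + 5220.3 = 8269.6 m/s ~ 8270 m/s

8270 m/s


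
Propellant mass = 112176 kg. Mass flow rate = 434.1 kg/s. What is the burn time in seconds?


tb = 112176 / 434.1 = 258.4 s

258.4 s


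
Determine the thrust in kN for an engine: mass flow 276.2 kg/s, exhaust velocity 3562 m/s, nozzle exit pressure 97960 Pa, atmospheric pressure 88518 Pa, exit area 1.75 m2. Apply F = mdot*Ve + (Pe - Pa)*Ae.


F = 276.2 * 3562 + (97960 - 88518) * 1.75 = 1.0003e+06 N = 1000.3 kN

1000.3 kN


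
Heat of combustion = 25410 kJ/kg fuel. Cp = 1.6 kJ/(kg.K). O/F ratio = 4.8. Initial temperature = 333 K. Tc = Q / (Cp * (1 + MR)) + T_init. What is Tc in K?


Tc = 25410 / (1.6 * (1 + 4.8)) + 333 = 3071 K

3071 K


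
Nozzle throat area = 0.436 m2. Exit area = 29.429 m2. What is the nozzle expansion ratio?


AR = 29.429 / 0.436 = 67.5

67.5


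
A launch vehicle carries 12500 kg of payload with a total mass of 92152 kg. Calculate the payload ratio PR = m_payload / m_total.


PR = 12500 / 92152 = 0.1356

0.1356


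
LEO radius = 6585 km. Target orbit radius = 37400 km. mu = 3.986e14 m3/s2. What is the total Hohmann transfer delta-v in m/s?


V1 = sqrt(mu/r1) = 7780.2 m/s
dV1 = V1*(sqrt(2*r2/(r1+r2)) - 1) = 2365.67 m/s
V2 = sqrt(mu/r2) = 3264.62 m/s
dV2 = V2*(1 - sqrt(2*r1/(r1+r2))) = 1478.24 m/s
Total dV = 3844 m/s

3844 m/s


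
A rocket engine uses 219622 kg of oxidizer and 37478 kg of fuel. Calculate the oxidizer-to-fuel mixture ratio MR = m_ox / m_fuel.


MR = 219622 / 37478 = 5.86

5.86


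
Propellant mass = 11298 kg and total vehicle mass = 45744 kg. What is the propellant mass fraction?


PMF = 11298 / 45744 = 0.247

0.247


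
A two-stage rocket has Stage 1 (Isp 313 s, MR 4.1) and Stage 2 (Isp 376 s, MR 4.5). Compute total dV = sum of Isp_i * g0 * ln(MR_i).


dV1 = 313 * 9.81 * ln(4.1) = 4332.5 m/s
dV2 = 376 * 9.81 * ln(4.5) = 5547.9 m/s
Total dV = 4332.5 + 5547.9 = 9880.4 m/s ~ 9880 m/s

9880 m/s


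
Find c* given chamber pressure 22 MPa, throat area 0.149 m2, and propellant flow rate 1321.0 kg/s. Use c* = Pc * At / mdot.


c* = 22e6 * 0.149 / 1321.0 = 2481 m/s

2481 m/s


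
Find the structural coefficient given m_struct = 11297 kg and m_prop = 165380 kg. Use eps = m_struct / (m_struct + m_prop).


eps = 11297 / (11297 + 165380) = 0.0639

0.0639


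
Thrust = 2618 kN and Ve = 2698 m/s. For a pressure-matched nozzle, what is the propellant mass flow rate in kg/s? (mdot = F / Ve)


mdot = F / Ve = 2618000 / 2698 = 970.3 kg/s

970.3 kg/s


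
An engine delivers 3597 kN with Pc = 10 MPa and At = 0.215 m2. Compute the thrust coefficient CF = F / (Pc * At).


CF = 3597000 / (10e6 * 0.215) = 1.67

1.67


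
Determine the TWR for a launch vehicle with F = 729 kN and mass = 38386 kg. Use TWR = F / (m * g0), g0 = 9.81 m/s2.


TWR = 729000 / (38386 * 9.81) = 1.94

1.94


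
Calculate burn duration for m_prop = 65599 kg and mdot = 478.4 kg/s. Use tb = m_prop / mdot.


tb = 65599 / 478.4 = 137.1 s

137.1 s


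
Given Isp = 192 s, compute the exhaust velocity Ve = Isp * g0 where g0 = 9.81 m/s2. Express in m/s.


Ve = Isp * g0 = 192 * 9.81 = 1883.5 m/s

1883.5 m/s


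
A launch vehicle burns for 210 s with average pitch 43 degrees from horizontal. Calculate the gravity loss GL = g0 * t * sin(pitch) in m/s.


GL = 9.81 * 210 * sin(43 deg) = 1405 m/s

1405 m/s


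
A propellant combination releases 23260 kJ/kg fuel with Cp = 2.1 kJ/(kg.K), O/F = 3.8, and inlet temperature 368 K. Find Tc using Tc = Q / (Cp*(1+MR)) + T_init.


Tc = 23260 / (2.1 * (1 + 3.8)) + 368 = 2676 K

2676 K


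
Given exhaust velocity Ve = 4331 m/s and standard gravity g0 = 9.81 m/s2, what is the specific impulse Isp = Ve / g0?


Isp = Ve / g0 = 4331 / 9.81 = 441.5 s

441.5 s


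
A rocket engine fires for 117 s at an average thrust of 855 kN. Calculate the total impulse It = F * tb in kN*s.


It = 855 * 117 = 100035 kN*s

100035 kN*s


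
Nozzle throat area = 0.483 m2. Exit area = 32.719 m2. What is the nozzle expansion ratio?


AR = 32.719 / 0.483 = 67.7

67.7


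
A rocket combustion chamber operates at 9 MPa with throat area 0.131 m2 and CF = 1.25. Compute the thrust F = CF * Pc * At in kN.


F = 1.25 * 9e6 * 0.131 = 1.4738e+06 N = 1473.8 kN

1473.8 kN


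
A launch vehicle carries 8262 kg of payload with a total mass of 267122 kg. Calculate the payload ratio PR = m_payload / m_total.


PR = 8262 / 267122 = 0.0309

0.0309


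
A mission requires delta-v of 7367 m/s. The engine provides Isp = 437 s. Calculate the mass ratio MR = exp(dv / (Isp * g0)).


Ve = 437 * 9.81 = 4286.97 m/s
MR = exp(7367 / 4286.97) = 5.576

5.576


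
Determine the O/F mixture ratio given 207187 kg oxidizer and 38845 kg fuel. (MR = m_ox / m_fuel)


MR = 207187 / 38845 = 5.33

5.33


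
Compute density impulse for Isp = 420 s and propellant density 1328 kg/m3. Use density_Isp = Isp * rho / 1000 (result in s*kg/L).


rho*Isp = 420 * 1328 / 1000 = 558 s*kg/L

558 s*kg/L


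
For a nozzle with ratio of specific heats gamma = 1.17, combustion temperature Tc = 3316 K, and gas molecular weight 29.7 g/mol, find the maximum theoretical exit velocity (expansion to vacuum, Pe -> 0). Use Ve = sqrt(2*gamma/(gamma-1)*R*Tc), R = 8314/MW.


R = 8314 / 29.7 = 279.93 J/(kg.K)
Ve = sqrt(2 * 1.17 / (1.17 - 1) * 279.93 * 3316) = 3575 m/s

3575 m/s


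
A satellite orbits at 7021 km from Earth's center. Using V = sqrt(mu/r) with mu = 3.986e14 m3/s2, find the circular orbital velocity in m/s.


V = sqrt(3.986e14 / 7021000) = 7535 m/s

7535 m/s


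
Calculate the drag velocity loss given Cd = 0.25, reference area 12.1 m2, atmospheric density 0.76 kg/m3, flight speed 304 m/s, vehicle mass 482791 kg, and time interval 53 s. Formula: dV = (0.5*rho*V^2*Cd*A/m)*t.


D = 0.5 * 0.76 * 304^2 * 0.25 * 12.1 = 106232.19 N
a = 106232.19 / 482791 = 0.22 m/s2
dV = 0.22 * 53 = 11.7 m/s

11.7 m/s


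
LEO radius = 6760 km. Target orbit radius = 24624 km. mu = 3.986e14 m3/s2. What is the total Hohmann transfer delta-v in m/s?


V1 = sqrt(mu/r1) = 7678.83 m/s
dV1 = V1*(sqrt(2*r2/(r1+r2)) - 1) = 1940.29 m/s
V2 = sqrt(mu/r2) = 4023.36 m/s
dV2 = V2*(1 - sqrt(2*r1/(r1+r2))) = 1382.64 m/s
Total dV = 3323 m/s

3323 m/s


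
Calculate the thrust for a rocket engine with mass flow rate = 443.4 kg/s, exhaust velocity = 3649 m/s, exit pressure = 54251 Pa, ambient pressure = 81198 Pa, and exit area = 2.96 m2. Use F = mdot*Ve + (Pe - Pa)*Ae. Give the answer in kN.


F = 443.4 * 3649 + (54251 - 81198) * 2.96 = 1.5382e+06 N = 1538.2 kN

1538.2 kN


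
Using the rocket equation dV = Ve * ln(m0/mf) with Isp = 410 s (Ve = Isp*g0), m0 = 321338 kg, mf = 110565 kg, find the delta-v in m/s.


Ve = 410 * 9.81 = 4022.1 m/s
dV = 4022.1 * ln(321338/110565) = 4291 m/s

4291 m/s


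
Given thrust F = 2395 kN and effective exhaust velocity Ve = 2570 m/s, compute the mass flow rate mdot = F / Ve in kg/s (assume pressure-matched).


mdot = F / Ve = 2395000 / 2570 = 931.9 kg/s

931.9 kg/s


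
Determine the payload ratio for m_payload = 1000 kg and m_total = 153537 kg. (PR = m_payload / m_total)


PR = 1000 / 153537 = 0.0065

0.0065


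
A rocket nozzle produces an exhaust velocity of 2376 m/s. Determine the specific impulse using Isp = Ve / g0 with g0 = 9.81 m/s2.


Isp = Ve / g0 = 2376 / 9.81 = 242.2 s

242.2 s


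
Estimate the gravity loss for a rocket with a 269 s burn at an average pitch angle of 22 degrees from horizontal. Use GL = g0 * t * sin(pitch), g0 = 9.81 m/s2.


GL = 9.81 * 269 * sin(22 deg) = 989 m/s

989 m/s


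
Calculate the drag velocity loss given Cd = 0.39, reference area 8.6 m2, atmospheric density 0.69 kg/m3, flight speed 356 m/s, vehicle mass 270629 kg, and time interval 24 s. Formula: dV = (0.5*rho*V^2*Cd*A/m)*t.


D = 0.5 * 0.69 * 356^2 * 0.39 * 8.6 = 146650.03 N
a = 146650.03 / 270629 = 0.5419 m/s2
dV = 0.5419 * 24 = 13.0 m/s

13.0 m/s


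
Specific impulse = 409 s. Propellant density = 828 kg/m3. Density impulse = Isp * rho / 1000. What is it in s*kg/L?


rho*Isp = 409 * 828 / 1000 = 339 s*kg/L

339 s*kg/L


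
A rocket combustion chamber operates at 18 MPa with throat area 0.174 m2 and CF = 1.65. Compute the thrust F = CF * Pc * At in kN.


F = 1.65 * 18e6 * 0.174 = 5.1678e+06 N = 5167.8 kN

5167.8 kN


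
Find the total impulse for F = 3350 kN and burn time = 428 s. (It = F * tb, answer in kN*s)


It = 3350 * 428 = 1433800 kN*s

1433800 kN*s


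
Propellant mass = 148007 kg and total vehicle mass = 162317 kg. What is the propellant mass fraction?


PMF = 148007 / 162317 = 0.912

0.912


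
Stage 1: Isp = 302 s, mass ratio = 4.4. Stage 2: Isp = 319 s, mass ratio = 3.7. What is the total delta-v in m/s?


dV1 = 302 * 9.81 * ln(4.4) = 4389.4 m/s
dV2 = 319 * 9.81 * ln(3.7) = 4094.3 m/s
Total dV = 4389.4 + 4094.3 = 8483.7 m/s ~ 8484 m/s

8484 m/s


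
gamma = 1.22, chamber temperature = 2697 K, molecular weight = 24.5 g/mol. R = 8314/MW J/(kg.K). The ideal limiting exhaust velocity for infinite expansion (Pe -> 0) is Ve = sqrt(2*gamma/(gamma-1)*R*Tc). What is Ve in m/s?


R = 8314 / 24.5 = 339.35 J/(kg.K)
Ve = sqrt(2 * 1.22 / (1.22 - 1) * 339.35 * 2697) = 3186 m/s

3186 m/s


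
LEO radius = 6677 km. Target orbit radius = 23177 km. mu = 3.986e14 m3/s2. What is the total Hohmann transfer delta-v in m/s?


V1 = sqrt(mu/r1) = 7726.41 m/s
dV1 = V1*(sqrt(2*r2/(r1+r2)) - 1) = 1901.24 m/s
V2 = sqrt(mu/r2) = 4147.06 m/s
dV2 = V2*(1 - sqrt(2*r1/(r1+r2))) = 1373.45 m/s
Total dV = 3275 m/s

3275 m/s


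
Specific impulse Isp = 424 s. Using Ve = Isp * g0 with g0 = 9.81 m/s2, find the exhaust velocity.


Ve = Isp * g0 = 424 * 9.81 = 4159.4 m/s

4159.4 m/s


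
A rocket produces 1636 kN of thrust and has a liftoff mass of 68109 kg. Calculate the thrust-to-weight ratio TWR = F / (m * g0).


TWR = 1636000 / (68109 * 9.81) = 2.45

2.45


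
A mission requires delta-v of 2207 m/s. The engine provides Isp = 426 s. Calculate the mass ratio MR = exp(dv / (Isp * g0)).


Ve = 426 * 9.81 = 4179.06 m/s
MR = exp(2207 / 4179.06) = 1.696

1.696


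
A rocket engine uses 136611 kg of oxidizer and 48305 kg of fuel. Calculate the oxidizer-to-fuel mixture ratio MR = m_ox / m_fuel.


MR = 136611 / 48305 = 2.83

2.83


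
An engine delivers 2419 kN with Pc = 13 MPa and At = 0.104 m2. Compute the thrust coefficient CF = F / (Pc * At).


CF = 2419000 / (13e6 * 0.104) = 1.79

1.79


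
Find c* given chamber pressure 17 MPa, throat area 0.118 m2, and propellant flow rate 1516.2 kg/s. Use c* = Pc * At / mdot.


c* = 17e6 * 0.118 / 1516.2 = 1323 m/s

1323 m/s


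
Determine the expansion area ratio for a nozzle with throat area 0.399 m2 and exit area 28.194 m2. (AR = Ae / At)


AR = 28.194 / 0.399 = 70.7

70.7


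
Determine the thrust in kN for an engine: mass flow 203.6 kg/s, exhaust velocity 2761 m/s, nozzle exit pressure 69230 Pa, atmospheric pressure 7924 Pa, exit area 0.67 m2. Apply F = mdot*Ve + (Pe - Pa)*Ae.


F = 203.6 * 2761 + (69230 - 7924) * 0.67 = 603215.0 N = 603.2 kN

603.2 kN


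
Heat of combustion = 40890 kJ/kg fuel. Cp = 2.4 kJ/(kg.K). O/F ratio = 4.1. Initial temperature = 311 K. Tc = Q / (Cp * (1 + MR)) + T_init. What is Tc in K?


Tc = 40890 / (2.4 * (1 + 4.1)) + 311 = 3652 K

3652 K


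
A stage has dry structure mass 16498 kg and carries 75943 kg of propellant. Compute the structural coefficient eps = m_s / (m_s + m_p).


eps = 16498 / (16498 + 75943) = 0.1785

0.1785


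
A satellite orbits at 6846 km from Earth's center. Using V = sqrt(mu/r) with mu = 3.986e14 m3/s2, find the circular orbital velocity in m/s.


V = sqrt(3.986e14 / 6846000) = 7630 m/s

7630 m/s


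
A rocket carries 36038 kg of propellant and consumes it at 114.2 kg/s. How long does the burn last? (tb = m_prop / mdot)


tb = 36038 / 114.2 = 315.6 s

315.6 s


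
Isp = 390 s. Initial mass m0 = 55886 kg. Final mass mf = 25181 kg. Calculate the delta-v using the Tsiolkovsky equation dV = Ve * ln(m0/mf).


Ve = 390 * 9.81 = 3825.9 m/s
dV = 3825.9 * ln(55886/25181) = 3050 m/s

3050 m/s


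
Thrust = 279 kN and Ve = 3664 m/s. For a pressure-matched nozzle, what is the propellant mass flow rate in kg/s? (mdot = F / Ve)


mdot = F / Ve = 279000 / 3664 = 76.1 kg/s

76.1 kg/s


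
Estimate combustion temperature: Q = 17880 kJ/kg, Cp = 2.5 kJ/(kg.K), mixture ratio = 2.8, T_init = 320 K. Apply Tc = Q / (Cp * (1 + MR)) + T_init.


Tc = 17880 / (2.5 * (1 + 2.8)) + 320 = 2202 K

2202 K


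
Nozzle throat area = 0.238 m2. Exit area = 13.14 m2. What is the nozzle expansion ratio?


AR = 13.14 / 0.238 = 55.2

55.2


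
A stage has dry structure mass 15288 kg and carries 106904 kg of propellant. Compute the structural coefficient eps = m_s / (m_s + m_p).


eps = 15288 / (15288 + 106904) = 0.1251

0.1251


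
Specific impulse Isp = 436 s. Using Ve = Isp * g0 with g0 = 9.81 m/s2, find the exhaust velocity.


Ve = Isp * g0 = 436 * 9.81 = 4277.2 m/s

4277.2 m/s


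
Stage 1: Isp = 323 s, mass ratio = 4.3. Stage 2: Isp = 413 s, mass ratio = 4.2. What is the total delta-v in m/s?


dV1 = 323 * 9.81 * ln(4.3) = 4621.8 m/s
dV2 = 413 * 9.81 * ln(4.2) = 5814.3 m/s
Total dV = 4621.8 + 5814.3 = 10436.1 m/s ~ 10436 m/s

10436 m/s


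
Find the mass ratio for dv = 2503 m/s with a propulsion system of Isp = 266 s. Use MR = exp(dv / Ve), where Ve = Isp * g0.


Ve = 266 * 9.81 = 2609.46 m/s
MR = exp(2503 / 2609.46) = 2.61

2.61


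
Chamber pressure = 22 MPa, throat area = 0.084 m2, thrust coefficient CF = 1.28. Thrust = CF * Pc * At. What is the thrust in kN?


F = 1.28 * 22e6 * 0.084 = 2.3654e+06 N = 2365.4 kN

2365.4 kN


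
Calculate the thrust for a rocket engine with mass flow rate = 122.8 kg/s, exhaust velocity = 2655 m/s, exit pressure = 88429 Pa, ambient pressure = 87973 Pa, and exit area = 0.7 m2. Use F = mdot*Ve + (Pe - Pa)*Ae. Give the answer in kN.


F = 122.8 * 2655 + (88429 - 87973) * 0.7 = 326353.0 N = 326.4 kN

326.4 kN


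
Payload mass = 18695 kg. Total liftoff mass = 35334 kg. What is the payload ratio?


PR = 18695 / 35334 = 0.5291

0.5291


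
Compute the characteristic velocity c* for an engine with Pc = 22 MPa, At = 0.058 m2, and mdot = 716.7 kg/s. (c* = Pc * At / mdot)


c* = 22e6 * 0.058 / 716.7 = 1780 m/s

1780 m/s


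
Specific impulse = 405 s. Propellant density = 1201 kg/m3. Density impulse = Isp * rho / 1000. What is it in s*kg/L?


rho*Isp = 405 * 1201 / 1000 = 486 s*kg/L

486 s*kg/L


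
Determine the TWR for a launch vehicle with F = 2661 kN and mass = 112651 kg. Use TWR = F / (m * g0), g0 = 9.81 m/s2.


TWR = 2661000 / (112651 * 9.81) = 2.41

2.41


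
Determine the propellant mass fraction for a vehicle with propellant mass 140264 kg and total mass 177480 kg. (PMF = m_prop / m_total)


PMF = 140264 / 177480 = 0.79

0.79


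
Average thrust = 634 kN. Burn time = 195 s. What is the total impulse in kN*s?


It = 634 * 195 = 123630 kN*s

123630 kN*s


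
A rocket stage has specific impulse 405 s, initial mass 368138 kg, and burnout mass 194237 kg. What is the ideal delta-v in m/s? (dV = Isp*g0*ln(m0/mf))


Ve = 405 * 9.81 = 3973.05 m/s
dV = 3973.05 * ln(368138/194237) = 2540 m/s

2540 m/s


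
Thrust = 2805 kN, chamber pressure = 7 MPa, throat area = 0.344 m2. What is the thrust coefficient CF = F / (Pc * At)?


CF = 2805000 / (7e6 * 0.344) = 1.16

1.16


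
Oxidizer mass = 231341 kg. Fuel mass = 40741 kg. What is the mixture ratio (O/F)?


MR = 231341 / 40741 = 5.68

5.68


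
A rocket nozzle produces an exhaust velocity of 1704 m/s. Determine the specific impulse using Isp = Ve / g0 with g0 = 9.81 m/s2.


Isp = Ve / g0 = 1704 / 9.81 = 173.7 s

173.7 s


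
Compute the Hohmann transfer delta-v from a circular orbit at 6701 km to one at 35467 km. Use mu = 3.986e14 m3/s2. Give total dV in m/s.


V1 = sqrt(mu/r1) = 7712.57 m/s
dV1 = V1*(sqrt(2*r2/(r1+r2)) - 1) = 2290.53 m/s
V2 = sqrt(mu/r2) = 3352.4 m/s
dV2 = V2*(1 - sqrt(2*r1/(r1+r2))) = 1462.46 m/s
Total dV = 3753 m/s

3753 m/s


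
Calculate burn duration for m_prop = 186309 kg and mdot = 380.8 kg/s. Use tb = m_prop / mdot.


tb = 186309 / 380.8 = 489.3 s

489.3 s


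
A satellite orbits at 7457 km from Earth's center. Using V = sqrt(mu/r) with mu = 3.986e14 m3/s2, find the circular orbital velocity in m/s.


V = sqrt(3.986e14 / 7457000) = 7311 m/s

7311 m/s


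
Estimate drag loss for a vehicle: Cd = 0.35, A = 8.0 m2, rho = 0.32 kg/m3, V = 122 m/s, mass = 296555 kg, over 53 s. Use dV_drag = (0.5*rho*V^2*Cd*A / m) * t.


D = 0.5 * 0.32 * 122^2 * 0.35 * 8.0 = 6668.03 N
a = 6668.03 / 296555 = 0.0225 m/s2
dV = 0.0225 * 53 = 1.2 m/s

1.2 m/s


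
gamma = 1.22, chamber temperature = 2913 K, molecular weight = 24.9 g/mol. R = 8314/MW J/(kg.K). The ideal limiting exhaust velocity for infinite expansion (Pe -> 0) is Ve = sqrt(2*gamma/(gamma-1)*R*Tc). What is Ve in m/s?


R = 8314 / 24.9 = 333.9 J/(kg.K)
Ve = sqrt(2 * 1.22 / (1.22 - 1) * 333.9 * 2913) = 3284 m/s

3284 m/s


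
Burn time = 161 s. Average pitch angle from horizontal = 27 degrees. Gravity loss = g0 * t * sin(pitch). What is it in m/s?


GL = 9.81 * 161 * sin(27 deg) = 717 m/s

717 m/s


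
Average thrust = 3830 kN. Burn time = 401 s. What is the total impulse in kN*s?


It = 3830 * 401 = 1535830 kN*s

1535830 kN*s


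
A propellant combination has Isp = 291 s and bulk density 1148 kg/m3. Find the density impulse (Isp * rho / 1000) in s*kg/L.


rho*Isp = 291 * 1148 / 1000 = 334 s*kg/L

334 s*kg/L


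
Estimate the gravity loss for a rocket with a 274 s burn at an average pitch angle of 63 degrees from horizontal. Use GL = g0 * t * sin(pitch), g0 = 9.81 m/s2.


GL = 9.81 * 274 * sin(63 deg) = 2395 m/s

2395 m/s


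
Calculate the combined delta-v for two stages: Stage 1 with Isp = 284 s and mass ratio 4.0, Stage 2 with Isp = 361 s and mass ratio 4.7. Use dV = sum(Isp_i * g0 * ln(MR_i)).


dV1 = 284 * 9.81 * ln(4.0) = 3862.3 m/s
dV2 = 361 * 9.81 * ln(4.7) = 5480.6 m/s
Total dV = 3862.3 + 5480.6 = 9342.9 m/s ~ 9343 m/s

9343 m/s


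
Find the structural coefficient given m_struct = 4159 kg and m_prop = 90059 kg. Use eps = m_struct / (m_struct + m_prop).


eps = 4159 / (4159 + 90059) = 0.0441

0.0441


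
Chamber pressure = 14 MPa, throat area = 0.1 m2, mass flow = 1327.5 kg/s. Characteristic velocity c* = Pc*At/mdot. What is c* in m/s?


c* = 14e6 * 0.1 / 1327.5 = 1055 m/s

1055 m/s


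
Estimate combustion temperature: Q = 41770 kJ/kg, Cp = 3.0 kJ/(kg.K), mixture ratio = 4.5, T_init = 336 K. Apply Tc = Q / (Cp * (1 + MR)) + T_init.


Tc = 41770 / (3.0 * (1 + 4.5)) + 336 = 2868 K

2868 K


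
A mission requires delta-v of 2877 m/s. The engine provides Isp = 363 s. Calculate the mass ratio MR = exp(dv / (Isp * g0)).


Ve = 363 * 9.81 = 3561.03 m/s
MR = exp(2877 / 3561.03) = 2.243

2.243


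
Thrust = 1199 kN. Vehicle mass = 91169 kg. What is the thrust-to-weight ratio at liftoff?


TWR = 1199000 / (91169 * 9.81) = 1.34

1.34


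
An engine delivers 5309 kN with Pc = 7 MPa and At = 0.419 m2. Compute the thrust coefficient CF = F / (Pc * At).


CF = 5309000 / (7e6 * 0.419) = 1.81

1.81


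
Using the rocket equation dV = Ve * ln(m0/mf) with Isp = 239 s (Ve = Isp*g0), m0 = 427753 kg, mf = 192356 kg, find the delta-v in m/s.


Ve = 239 * 9.81 = 2344.59 m/s
dV = 2344.59 * ln(427753/192356) = 1874 m/s

1874 m/s


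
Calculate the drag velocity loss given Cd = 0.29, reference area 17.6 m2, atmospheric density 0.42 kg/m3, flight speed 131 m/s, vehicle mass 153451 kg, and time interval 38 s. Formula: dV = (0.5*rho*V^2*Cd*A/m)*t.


D = 0.5 * 0.42 * 131^2 * 0.29 * 17.6 = 18393.85 N
a = 18393.85 / 153451 = 0.1199 m/s2
dV = 0.1199 * 38 = 4.6 m/s

4.6 m/s


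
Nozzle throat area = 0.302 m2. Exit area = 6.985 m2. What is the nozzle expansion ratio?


AR = 6.985 / 0.302 = 23.1

23.1


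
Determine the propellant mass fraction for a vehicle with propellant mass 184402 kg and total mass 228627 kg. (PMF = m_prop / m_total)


PMF = 184402 / 228627 = 0.807

0.807


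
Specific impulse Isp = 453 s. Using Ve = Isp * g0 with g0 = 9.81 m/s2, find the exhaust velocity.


Ve = Isp * g0 = 453 * 9.81 = 4443.9 m/s

4443.9 m/s


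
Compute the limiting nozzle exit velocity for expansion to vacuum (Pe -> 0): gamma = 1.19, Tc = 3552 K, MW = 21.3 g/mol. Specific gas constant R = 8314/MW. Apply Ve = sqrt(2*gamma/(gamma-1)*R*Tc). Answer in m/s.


R = 8314 / 21.3 = 390.33 J/(kg.K)
Ve = sqrt(2 * 1.19 / (1.19 - 1) * 390.33 * 3552) = 4167 m/s

4167 m/s


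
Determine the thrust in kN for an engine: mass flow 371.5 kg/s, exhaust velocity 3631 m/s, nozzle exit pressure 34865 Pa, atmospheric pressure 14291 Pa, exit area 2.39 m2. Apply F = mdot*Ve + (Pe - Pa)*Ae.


F = 371.5 * 3631 + (34865 - 14291) * 2.39 = 1.3981e+06 N = 1398.1 kN

1398.1 kN


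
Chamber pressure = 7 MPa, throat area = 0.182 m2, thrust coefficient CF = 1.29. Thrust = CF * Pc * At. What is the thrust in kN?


F = 1.29 * 7e6 * 0.182 = 1.6435e+06 N = 1643.5 kN

1643.5 kN


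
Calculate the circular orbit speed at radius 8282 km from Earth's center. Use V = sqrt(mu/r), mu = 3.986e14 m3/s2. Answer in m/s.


V = sqrt(3.986e14 / 8282000) = 6937 m/s

6937 m/s


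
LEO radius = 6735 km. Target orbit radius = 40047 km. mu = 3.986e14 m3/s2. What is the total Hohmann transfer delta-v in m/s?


V1 = sqrt(mu/r1) = 7693.07 m/s
dV1 = V1*(sqrt(2*r2/(r1+r2)) - 1) = 2373.01 m/s
V2 = sqrt(mu/r2) = 3154.89 m/s
dV2 = V2*(1 - sqrt(2*r1/(r1+r2))) = 1462.0 m/s
Total dV = 3835 m/s

3835 m/s


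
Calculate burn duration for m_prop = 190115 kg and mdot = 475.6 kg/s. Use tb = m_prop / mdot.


tb = 190115 / 475.6 = 399.7 s

399.7 s


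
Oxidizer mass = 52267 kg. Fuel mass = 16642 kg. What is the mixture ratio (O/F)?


MR = 52267 / 16642 = 3.14

3.14


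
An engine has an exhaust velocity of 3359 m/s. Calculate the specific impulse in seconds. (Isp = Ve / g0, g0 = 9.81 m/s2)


Isp = Ve / g0 = 3359 / 9.81 = 342.4 s

342.4 s


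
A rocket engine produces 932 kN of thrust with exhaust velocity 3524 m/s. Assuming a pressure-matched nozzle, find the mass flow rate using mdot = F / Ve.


mdot = F / Ve = 932000 / 3524 = 264.5 kg/s

264.5 kg/s


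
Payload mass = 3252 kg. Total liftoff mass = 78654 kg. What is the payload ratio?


PR = 3252 / 78654 = 0.0413

0.0413


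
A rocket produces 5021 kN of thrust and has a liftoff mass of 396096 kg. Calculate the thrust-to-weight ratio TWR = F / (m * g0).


TWR = 5021000 / (396096 * 9.81) = 1.29

1.29


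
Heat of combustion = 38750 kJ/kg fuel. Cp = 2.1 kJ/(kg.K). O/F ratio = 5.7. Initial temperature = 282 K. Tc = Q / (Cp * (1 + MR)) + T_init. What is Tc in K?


Tc = 38750 / (2.1 * (1 + 5.7)) + 282 = 3036 K

3036 K


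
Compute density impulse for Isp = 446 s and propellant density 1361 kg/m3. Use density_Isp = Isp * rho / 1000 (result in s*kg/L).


rho*Isp = 446 * 1361 / 1000 = 607 s*kg/L

607 s*kg/L


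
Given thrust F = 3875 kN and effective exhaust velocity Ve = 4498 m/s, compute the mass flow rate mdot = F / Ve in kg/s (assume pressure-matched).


mdot = F / Ve = 3875000 / 4498 = 861.5 kg/s

861.5 kg/s


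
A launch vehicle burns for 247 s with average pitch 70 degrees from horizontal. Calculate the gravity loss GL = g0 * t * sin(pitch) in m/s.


GL = 9.81 * 247 * sin(70 deg) = 2277 m/s

2277 m/s


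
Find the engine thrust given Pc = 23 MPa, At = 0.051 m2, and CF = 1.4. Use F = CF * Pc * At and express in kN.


F = 1.4 * 23e6 * 0.051 = 1.6422e+06 N = 1642.2 kN

1642.2 kN


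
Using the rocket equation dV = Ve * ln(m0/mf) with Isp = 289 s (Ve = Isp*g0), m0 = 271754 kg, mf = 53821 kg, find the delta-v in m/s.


Ve = 289 * 9.81 = 2835.09 m/s
dV = 2835.09 * ln(271754/53821) = 4591 m/s

4591 m/s


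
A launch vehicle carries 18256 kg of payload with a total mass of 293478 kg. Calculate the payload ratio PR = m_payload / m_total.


PR = 18256 / 293478 = 0.0622

0.0622


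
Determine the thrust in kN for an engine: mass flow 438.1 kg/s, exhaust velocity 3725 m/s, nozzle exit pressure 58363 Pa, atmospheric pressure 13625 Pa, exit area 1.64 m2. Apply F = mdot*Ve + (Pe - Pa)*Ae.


F = 438.1 * 3725 + (58363 - 13625) * 1.64 = 1.7053e+06 N = 1705.3 kN

1705.3 kN


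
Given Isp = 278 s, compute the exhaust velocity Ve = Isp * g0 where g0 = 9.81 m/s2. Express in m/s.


Ve = Isp * g0 = 278 * 9.81 = 2727.2 m/s

2727.2 m/s


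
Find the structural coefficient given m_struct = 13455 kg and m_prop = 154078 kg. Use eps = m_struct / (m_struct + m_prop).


eps = 13455 / (13455 + 154078) = 0.0803

0.0803


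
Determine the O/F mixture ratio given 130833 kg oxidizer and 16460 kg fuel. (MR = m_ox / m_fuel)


MR = 130833 / 16460 = 7.95

7.95


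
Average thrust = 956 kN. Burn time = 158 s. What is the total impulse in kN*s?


It = 956 * 158 = 151048 kN*s

151048 kN*s


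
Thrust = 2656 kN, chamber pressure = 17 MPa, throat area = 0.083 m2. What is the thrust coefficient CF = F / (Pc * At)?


CF = 2656000 / (17e6 * 0.083) = 1.88

1.88


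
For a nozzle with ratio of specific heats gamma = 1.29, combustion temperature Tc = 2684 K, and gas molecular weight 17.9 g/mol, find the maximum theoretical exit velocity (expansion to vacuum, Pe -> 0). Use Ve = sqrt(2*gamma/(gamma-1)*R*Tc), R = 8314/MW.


R = 8314 / 17.9 = 464.47 J/(kg.K)
Ve = sqrt(2 * 1.29 / (1.29 - 1) * 464.47 * 2684) = 3330 m/s

3330 m/s


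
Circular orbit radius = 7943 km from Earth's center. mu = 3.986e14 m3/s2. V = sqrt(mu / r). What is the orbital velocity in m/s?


V = sqrt(3.986e14 / 7943000) = 7084 m/s

7084 m/s


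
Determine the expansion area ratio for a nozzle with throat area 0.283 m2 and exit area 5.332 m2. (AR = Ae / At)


AR = 5.332 / 0.283 = 18.8

18.8


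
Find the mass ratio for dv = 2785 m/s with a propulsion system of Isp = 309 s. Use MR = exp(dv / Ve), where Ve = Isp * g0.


Ve = 309 * 9.81 = 3031.29 m/s
MR = exp(2785 / 3031.29) = 2.506

2.506


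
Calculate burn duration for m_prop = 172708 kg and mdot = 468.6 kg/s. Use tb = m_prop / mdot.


tb = 172708 / 468.6 = 368.6 s

368.6 s


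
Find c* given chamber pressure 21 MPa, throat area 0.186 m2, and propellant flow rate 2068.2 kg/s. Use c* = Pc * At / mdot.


c* = 21e6 * 0.186 / 2068.2 = 1889 m/s

1889 m/s


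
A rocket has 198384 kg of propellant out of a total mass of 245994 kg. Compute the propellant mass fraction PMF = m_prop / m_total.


PMF = 198384 / 245994 = 0.806

0.806


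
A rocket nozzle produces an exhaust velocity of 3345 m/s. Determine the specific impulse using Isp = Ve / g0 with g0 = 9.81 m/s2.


Isp = Ve / g0 = 3345 / 9.81 = 341.0 s

341.0 s


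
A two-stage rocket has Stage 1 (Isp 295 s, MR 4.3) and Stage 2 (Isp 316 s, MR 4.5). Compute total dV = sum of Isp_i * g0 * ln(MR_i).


dV1 = 295 * 9.81 * ln(4.3) = 4221.2 m/s
dV2 = 316 * 9.81 * ln(4.5) = 4662.6 m/s
Total dV = 4221.2 + 4662.6 = 8883.8 m/s ~ 8884 m/s

8884 m/s


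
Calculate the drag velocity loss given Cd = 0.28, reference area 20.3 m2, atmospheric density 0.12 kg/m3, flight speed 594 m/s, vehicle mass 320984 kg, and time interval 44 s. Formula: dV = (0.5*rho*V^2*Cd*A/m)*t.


D = 0.5 * 0.12 * 594^2 * 0.28 * 20.3 = 120331.19 N
a = 120331.19 / 320984 = 0.3749 m/s2
dV = 0.3749 * 44 = 16.5 m/s

16.5 m/s


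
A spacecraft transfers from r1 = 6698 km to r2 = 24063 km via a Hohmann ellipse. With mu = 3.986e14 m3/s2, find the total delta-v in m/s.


V1 = sqrt(mu/r1) = 7714.29 m/s
dV1 = V1*(sqrt(2*r2/(r1+r2)) - 1) = 1934.78 m/s
V2 = sqrt(mu/r2) = 4069.99 m/s
dV2 = V2*(1 - sqrt(2*r1/(r1+r2))) = 1384.15 m/s
Total dV = 3319 m/s

3319 m/s


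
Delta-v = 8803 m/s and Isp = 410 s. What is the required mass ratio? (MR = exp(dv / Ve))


Ve = 410 * 9.81 = 4022.1 m/s
MR = exp(8803 / 4022.1) = 8.923

8.923


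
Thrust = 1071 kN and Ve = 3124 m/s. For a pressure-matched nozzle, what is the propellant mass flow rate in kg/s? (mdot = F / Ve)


mdot = F / Ve = 1071000 / 3124 = 342.8 kg/s

342.8 kg/s


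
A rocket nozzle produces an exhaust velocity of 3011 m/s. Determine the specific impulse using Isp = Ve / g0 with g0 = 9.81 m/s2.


Isp = Ve / g0 = 3011 / 9.81 = 306.9 s

306.9 s


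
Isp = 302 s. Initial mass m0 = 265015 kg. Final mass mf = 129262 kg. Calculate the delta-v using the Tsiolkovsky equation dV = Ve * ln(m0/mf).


Ve = 302 * 9.81 = 2962.62 m/s
dV = 2962.62 * ln(265015/129262) = 2127 m/s

2127 m/s


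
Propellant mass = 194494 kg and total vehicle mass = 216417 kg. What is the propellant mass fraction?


PMF = 194494 / 216417 = 0.899

0.899


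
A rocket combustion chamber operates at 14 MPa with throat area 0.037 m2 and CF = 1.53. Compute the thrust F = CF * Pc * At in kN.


F = 1.53 * 14e6 * 0.037 = 792540.0 N = 792.5 kN

792.5 kN


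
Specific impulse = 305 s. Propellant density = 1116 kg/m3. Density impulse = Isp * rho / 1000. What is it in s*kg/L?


rho*Isp = 305 * 1116 / 1000 = 340 s*kg/L

340 s*kg/L


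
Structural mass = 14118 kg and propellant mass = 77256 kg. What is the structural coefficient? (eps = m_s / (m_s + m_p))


eps = 14118 / (14118 + 77256) = 0.1545

0.1545


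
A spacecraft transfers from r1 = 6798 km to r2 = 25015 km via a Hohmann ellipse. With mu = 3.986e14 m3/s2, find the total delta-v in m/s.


V1 = sqrt(mu/r1) = 7657.34 m/s
dV1 = V1*(sqrt(2*r2/(r1+r2)) - 1) = 1945.31 m/s
V2 = sqrt(mu/r2) = 3991.8 m/s
dV2 = V2*(1 - sqrt(2*r1/(r1+r2))) = 1382.21 m/s
Total dV = 3328 m/s

3328 m/s


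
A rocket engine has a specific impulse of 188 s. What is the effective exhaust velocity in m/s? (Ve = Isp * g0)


Ve = Isp * g0 = 188 * 9.81 = 1844.3 m/s

1844.3 m/s


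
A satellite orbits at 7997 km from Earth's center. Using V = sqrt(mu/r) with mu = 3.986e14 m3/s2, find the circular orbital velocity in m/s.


V = sqrt(3.986e14 / 7997000) = 7060 m/s

7060 m/s


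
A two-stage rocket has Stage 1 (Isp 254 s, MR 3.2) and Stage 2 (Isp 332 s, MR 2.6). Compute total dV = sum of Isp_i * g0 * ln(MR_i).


dV1 = 254 * 9.81 * ln(3.2) = 2898.3 m/s
dV2 = 332 * 9.81 * ln(2.6) = 3112.0 m/s
Total dV = 2898.3 + 3112.0 = 6010.3 m/s ~ 6010 m/s

6010 m/s


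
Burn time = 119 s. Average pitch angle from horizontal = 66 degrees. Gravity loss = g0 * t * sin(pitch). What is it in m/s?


GL = 9.81 * 119 * sin(66 deg) = 1066 m/s

1066 m/s


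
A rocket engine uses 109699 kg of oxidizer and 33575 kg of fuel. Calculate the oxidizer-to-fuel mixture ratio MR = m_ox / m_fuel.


MR = 109699 / 33575 = 3.27

3.27


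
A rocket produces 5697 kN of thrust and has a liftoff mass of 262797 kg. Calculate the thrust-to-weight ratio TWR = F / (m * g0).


TWR = 5697000 / (262797 * 9.81) = 2.21

2.21


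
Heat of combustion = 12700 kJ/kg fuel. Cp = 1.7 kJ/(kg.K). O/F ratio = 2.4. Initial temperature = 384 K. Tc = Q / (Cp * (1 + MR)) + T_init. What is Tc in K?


Tc = 12700 / (1.7 * (1 + 2.4)) + 384 = 2581 K

2581 K


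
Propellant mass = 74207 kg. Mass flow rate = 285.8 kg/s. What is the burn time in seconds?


tb = 74207 / 285.8 = 259.6 s

259.6 s


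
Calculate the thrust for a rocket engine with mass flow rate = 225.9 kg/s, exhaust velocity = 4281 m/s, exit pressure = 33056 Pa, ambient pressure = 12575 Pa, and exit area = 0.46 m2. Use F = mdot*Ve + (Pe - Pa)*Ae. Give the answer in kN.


F = 225.9 * 4281 + (33056 - 12575) * 0.46 = 976499.0 N = 976.5 kN

976.5 kN


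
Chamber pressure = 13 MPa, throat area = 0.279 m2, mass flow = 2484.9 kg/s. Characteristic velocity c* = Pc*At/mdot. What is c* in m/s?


c* = 13e6 * 0.279 / 2484.9 = 1460 m/s

1460 m/s


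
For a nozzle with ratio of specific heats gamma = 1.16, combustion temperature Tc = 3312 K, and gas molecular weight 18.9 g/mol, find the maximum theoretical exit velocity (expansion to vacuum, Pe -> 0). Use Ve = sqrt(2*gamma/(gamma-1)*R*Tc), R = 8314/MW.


R = 8314 / 18.9 = 439.89 J/(kg.K)
Ve = sqrt(2 * 1.16 / (1.16 - 1) * 439.89 * 3312) = 4596 m/s

4596 m/s


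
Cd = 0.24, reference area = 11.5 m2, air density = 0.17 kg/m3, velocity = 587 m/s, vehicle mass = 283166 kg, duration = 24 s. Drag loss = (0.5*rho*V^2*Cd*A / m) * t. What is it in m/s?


D = 0.5 * 0.17 * 587^2 * 0.24 * 11.5 = 80835.89 N
a = 80835.89 / 283166 = 0.2855 m/s2
dV = 0.2855 * 24 = 6.9 m/s

6.9 m/s


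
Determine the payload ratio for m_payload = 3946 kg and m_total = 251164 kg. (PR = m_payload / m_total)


PR = 3946 / 251164 = 0.0157

0.0157


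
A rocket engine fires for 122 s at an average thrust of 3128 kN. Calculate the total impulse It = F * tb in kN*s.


It = 3128 * 122 = 381616 kN*s

381616 kN*s


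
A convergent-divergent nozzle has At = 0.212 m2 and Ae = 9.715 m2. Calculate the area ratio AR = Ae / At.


AR = 9.715 / 0.212 = 45.8

45.8


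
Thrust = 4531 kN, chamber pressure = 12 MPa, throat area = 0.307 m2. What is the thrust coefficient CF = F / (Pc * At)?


CF = 4531000 / (12e6 * 0.307) = 1.23

1.23


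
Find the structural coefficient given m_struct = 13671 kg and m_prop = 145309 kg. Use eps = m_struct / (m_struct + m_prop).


eps = 13671 / (13671 + 145309) = 0.086

0.086


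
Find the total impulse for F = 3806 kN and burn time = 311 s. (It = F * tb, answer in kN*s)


It = 3806 * 311 = 1183666 kN*s

1183666 kN*s


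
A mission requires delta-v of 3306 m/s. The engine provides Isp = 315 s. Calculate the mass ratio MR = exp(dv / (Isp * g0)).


Ve = 315 * 9.81 = 3090.15 m/s
MR = exp(3306 / 3090.15) = 2.915

2.915


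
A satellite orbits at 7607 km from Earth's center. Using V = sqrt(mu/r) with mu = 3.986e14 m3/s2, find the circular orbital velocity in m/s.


V = sqrt(3.986e14 / 7607000) = 7239 m/s

7239 m/s


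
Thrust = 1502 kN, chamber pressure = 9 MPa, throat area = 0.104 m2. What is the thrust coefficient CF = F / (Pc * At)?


CF = 1502000 / (9e6 * 0.104) = 1.6

1.6


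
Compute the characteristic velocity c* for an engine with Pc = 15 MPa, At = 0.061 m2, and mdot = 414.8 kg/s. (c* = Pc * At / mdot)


c* = 15e6 * 0.061 / 414.8 = 2206 m/s

2206 m/s


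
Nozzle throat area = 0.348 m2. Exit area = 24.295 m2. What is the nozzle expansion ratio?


AR = 24.295 / 0.348 = 69.8

69.8


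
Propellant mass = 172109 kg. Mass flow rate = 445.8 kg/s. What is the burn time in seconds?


tb = 172109 / 445.8 = 386.1 s

386.1 s


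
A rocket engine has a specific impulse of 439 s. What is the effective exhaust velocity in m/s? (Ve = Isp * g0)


Ve = Isp * g0 = 439 * 9.81 = 4306.6 m/s

4306.6 m/s


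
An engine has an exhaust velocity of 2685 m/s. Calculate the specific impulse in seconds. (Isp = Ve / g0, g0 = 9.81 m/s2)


Isp = Ve / g0 = 2685 / 9.81 = 273.7 s

273.7 s


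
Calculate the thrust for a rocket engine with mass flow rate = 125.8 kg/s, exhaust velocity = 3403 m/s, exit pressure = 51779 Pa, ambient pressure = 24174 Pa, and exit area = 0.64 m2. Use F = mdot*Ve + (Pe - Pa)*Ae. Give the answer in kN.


F = 125.8 * 3403 + (51779 - 24174) * 0.64 = 445765.0 N = 445.8 kN

445.8 kN


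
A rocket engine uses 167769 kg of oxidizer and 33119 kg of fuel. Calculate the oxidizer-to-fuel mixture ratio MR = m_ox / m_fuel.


MR = 167769 / 33119 = 5.07

5.07


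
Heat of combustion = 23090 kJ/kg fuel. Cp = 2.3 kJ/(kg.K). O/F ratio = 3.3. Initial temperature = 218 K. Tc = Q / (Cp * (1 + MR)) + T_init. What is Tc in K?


Tc = 23090 / (2.3 * (1 + 3.3)) + 218 = 2553 K

2553 K


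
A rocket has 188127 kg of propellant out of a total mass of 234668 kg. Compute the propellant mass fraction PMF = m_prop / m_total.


PMF = 188127 / 234668 = 0.802

0.802


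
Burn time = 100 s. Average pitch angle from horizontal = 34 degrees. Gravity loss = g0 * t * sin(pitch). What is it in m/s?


GL = 9.81 * 100 * sin(34 deg) = 549 m/s

549 m/s


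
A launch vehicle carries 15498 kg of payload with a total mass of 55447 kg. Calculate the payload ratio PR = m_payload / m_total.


PR = 15498 / 55447 = 0.2795

0.2795


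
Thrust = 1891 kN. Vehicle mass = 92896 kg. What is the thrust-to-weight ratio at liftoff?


TWR = 1891000 / (92896 * 9.81) = 2.08

2.08


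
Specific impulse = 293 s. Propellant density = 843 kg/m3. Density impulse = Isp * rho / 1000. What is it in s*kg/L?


rho*Isp = 293 * 843 / 1000 = 247 s*kg/L

247 s*kg/L


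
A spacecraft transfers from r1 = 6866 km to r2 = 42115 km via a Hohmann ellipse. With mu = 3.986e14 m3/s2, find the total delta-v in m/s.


V1 = sqrt(mu/r1) = 7619.33 m/s
dV1 = V1*(sqrt(2*r2/(r1+r2)) - 1) = 2372.3 m/s
V2 = sqrt(mu/r2) = 3076.45 m/s
dV2 = V2*(1 - sqrt(2*r1/(r1+r2))) = 1447.52 m/s
Total dV = 3820 m/s

3820 m/s


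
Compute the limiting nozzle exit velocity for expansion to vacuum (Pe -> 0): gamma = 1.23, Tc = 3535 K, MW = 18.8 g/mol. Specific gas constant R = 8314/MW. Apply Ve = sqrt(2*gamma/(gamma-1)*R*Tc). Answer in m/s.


R = 8314 / 18.8 = 442.23 J/(kg.K)
Ve = sqrt(2 * 1.23 / (1.23 - 1) * 442.23 * 3535) = 4089 m/s

4089 m/s


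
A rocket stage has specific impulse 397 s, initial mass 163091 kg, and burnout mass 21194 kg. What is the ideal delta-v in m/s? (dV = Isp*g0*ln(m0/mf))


Ve = 397 * 9.81 = 3894.57 m/s
dV = 3894.57 * ln(163091/21194) = 7947 m/s

7947 m/s


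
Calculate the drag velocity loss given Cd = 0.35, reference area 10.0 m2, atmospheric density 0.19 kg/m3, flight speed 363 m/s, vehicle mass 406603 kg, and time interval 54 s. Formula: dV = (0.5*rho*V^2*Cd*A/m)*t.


D = 0.5 * 0.19 * 363^2 * 0.35 * 10.0 = 43813.19 N
a = 43813.19 / 406603 = 0.1078 m/s2
dV = 0.1078 * 54 = 5.8 m/s

5.8 m/s


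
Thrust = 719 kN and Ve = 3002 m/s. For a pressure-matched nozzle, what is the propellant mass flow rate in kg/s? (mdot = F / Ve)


mdot = F / Ve = 719000 / 3002 = 239.5 kg/s

239.5 kg/s


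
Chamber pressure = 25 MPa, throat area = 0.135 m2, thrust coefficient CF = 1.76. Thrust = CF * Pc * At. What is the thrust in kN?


F = 1.76 * 25e6 * 0.135 = 5.9400e+06 N = 5940.0 kN

5940.0 kN


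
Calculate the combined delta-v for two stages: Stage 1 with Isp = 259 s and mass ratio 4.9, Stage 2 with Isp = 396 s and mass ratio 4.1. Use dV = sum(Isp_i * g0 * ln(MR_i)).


dV1 = 259 * 9.81 * ln(4.9) = 4037.9 m/s
dV2 = 396 * 9.81 * ln(4.1) = 5481.3 m/s
Total dV = 4037.9 + 5481.3 = 9519.2 m/s ~ 9519 m/s

9519 m/s


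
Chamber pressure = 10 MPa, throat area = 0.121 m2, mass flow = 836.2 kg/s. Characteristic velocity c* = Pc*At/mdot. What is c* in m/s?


c* = 10e6 * 0.121 / 836.2 = 1447 m/s

1447 m/s


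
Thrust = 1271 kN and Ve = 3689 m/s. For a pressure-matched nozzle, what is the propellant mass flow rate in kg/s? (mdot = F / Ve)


mdot = F / Ve = 1271000 / 3689 = 344.5 kg/s

344.5 kg/s


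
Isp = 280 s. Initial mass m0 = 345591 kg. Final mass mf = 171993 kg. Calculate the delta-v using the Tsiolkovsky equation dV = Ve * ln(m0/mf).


Ve = 280 * 9.81 = 2746.8 m/s
dV = 2746.8 * ln(345591/171993) = 1917 m/s

1917 m/s
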